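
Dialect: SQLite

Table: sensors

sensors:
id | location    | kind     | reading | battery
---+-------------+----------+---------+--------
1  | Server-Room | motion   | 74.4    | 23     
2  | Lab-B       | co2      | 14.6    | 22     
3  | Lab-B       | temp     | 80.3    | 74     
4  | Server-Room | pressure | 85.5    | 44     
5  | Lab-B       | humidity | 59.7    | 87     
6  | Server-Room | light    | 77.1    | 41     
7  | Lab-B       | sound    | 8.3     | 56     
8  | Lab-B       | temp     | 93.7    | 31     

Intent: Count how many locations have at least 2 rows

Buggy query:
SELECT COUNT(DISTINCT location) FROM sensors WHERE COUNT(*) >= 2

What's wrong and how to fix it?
Bug: COUNT(*) cannot appear in WHERE; the per-group count doesn't exist yet

Fix: Use a subquery that GROUPs and filters with HAVING, then count its rows

Corrected query:
SELECT COUNT(*) FROM (SELECT location FROM sensors GROUP BY location HAVING COUNT(*) >= 2)

Result:
COUNT(*)
--------
2       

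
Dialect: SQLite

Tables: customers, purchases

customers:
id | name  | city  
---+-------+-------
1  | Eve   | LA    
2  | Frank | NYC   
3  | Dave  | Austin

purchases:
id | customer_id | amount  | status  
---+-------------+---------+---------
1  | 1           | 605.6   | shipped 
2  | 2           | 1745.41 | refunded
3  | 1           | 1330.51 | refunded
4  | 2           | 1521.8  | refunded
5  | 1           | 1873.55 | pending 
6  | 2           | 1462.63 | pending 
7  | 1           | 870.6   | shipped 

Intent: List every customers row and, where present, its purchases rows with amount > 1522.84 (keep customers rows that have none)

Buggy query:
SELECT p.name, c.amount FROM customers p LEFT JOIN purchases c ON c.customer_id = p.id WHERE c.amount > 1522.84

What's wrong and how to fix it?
Bug: Filtering c.amount in WHERE discards the NULL rows produced by LEFT JOIN, turning it into an inner join

Fix: Move the right-table condition into the ON clause so unmatched parents are kept

Corrected query:
SELECT p.name, c.amount FROM customers p LEFT JOIN purchases c ON c.customer_id = p.id AND c.amount > 1522.84

Result:
name  | amount 
------+--------
Eve   | 1873.55
Frank | 1745.41
Dave  | NULL   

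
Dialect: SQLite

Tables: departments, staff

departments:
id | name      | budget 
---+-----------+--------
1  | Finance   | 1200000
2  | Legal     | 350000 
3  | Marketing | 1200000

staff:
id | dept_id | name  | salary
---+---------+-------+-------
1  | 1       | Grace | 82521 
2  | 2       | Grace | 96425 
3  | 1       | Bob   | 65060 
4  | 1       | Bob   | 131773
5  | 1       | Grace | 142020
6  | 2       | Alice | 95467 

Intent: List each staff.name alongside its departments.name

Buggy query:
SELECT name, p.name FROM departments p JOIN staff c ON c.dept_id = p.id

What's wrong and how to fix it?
Bug: Both tables have a 'name' column; the unqualified reference is ambiguous

Fix: Qualify the column with its table alias (c.name)

Corrected query:
SELECT c.name, p.name FROM departments p JOIN staff c ON c.dept_id = p.id

Result:
name  | name   
------+--------
Grace | Finance
Grace | Legal  
Bob   | Finance
Bob   | Finance
Grace | Finance
Alice | Legal  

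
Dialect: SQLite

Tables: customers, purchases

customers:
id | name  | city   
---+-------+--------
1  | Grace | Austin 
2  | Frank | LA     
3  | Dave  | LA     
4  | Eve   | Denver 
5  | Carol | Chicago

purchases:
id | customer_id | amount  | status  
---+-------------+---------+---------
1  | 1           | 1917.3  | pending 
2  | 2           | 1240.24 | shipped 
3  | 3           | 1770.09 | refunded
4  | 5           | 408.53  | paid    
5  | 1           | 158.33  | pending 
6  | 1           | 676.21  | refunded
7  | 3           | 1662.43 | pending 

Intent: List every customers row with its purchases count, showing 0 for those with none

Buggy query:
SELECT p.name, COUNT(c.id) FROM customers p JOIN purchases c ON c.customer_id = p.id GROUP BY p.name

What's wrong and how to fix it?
Bug: An inner join excludes parents with zero children

Fix: Use LEFT JOIN so parents without children still appear (COUNT(c.id) gives 0)

Corrected query:
SELECT p.name, COUNT(c.id) FROM customers p LEFT JOIN purchases c ON c.customer_id = p.id GROUP BY p.name

Result:
name  | COUNT(c.id)
------+------------
Carol | 1          
Dave  | 2          
Eve   | 0          
Frank | 1          
Grace | 3          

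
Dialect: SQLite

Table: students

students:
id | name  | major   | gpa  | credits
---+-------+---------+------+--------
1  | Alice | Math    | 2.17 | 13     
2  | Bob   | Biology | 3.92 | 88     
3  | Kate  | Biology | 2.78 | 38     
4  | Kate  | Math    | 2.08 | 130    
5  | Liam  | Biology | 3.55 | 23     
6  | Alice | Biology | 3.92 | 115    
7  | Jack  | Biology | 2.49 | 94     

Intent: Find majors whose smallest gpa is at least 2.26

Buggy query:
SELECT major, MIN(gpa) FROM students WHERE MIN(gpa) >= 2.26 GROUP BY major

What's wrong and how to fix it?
Bug: MIN() in WHERE is a misuse of aggregate

Fix: Use HAVING for the per-group MIN condition

Corrected query:
SELECT major, MIN(gpa) FROM students GROUP BY major HAVING MIN(gpa) >= 2.26

Result:
major   | MIN(gpa)
--------+---------
Biology | 2.49    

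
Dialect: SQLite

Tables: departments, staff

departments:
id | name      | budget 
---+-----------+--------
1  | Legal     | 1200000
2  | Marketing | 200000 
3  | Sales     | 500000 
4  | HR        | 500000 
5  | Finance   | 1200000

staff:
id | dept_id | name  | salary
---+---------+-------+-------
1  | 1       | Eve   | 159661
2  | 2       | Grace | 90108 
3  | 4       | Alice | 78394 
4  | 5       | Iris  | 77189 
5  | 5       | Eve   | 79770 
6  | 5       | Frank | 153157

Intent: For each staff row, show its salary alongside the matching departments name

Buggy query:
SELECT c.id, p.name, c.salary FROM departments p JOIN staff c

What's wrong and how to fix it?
Bug: Missing join condition: each staff row is matched to all departments rows instead of just its own

Fix: Specify the join condition linking the foreign key to the parent id

Corrected query:
SELECT c.id, p.name, c.salary FROM departments p JOIN staff c ON c.dept_id = p.id

Result:
id | name      | salary
---+-----------+-------
1  | Legal     | 159661
2  | Marketing | 90108 
3  | HR        | 78394 
4  | Finance   | 77189 
5  | Finance   | 79770 
6  | Finance   | 153157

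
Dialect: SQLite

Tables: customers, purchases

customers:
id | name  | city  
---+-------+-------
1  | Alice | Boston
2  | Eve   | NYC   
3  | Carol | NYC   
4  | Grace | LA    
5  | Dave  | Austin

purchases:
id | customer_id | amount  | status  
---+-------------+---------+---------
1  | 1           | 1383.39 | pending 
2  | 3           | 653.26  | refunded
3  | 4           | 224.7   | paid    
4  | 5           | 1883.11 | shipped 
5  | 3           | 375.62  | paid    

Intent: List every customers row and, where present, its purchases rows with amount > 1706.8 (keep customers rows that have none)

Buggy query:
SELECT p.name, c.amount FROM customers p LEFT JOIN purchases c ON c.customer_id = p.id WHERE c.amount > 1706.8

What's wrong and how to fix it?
Bug: A WHERE condition on the right-hand table after LEFT JOIN drops unmatched parents

Fix: Put 'c.amount > 1706.8' in the JOIN's ON clause instead of WHERE

Corrected query:
SELECT p.name, c.amount FROM customers p LEFT JOIN purchases c ON c.customer_id = p.id AND c.amount > 1706.8

Result:
name  | amount 
------+--------
Alice | NULL   
Eve   | NULL   
Carol | NULL   
Grace | NULL   
Dave  | 1883.11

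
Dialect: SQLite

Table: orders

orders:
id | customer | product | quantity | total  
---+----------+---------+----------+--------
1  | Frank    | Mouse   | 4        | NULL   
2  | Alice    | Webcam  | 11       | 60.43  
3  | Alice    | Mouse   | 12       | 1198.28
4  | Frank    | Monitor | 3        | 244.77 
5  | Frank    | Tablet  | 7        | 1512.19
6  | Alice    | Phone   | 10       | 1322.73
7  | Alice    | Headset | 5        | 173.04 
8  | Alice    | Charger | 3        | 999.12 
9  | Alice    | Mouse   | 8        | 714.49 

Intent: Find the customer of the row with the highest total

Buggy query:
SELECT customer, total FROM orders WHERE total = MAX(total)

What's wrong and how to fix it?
Bug: WHERE is evaluated per row; an aggregate over the whole table isn't defined there

Fix: Use a subquery: WHERE total = (SELECT MAX(total) FROM orders)

Corrected query:
SELECT customer, total FROM orders WHERE total = (SELECT MAX(total) FROM orders)

Result:
customer | total  
---------+--------
Frank    | 1512.19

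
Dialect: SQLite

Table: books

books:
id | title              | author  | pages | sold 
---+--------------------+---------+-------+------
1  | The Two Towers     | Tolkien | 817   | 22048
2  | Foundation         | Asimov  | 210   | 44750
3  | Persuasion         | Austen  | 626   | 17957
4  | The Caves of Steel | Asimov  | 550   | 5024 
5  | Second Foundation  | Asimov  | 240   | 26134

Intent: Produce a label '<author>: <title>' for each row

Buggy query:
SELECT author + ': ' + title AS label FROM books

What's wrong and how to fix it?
Bug: SQLite uses || for string concatenation; + coerces text to numbers (yielding 0)

Fix: Use the || operator for string concatenation

Corrected query:
SELECT author || ': ' || title AS label FROM books

Result:
label                     
--------------------------
Tolkien: The Two Towers   
Asimov: Foundation        
Austen: Persuasion        
Asimov: The Caves of Steel
Asimov: Second Foundation 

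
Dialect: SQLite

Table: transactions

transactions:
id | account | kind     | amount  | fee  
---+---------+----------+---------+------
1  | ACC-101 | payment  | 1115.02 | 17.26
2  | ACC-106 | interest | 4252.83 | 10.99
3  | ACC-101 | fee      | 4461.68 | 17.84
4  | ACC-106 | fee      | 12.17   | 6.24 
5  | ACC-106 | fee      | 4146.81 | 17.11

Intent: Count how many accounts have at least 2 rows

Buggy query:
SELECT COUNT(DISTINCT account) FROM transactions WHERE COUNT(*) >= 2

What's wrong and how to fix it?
Bug: COUNT(*) cannot appear in WHERE; the per-group count doesn't exist yet

Fix: Use a subquery that GROUPs and filters with HAVING, then count its rows

Corrected query:
SELECT COUNT(*) FROM (SELECT account FROM transactions GROUP BY account HAVING COUNT(*) >= 2)

Result:
COUNT(*)
--------
2       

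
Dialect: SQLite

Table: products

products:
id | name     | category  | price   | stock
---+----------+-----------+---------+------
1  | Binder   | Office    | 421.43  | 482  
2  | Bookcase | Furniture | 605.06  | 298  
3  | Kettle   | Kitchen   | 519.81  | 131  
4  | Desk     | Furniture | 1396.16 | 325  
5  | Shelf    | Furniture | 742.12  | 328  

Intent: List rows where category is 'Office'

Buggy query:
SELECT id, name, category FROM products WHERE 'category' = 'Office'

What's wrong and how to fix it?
Bug: Single quotes denote string literals in SQL; the column name is being compared as a constant string

Fix: Remove the quotes around the column name (or use double quotes for an identifier)

Corrected query:
SELECT id, name, category FROM products WHERE category = 'Office'

Result:
id | name   | category
---+--------+---------
1  | Binder | Office  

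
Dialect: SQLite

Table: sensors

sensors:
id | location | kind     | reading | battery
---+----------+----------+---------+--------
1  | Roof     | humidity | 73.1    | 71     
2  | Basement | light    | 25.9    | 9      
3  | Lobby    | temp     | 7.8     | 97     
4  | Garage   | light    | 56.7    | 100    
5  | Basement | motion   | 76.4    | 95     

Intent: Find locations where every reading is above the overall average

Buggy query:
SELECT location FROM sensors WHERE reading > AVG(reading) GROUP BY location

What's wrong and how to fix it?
Bug: AVG() is an aggregate; it can't sit directly in WHERE

Fix: Compute the overall average in a scalar subquery and compare each group's MIN against it in HAVING

Corrected query:
SELECT location FROM sensors GROUP BY location HAVING MIN(reading) > (SELECT AVG(reading) FROM sensors)

Result:
location
--------
Garage  
Roof    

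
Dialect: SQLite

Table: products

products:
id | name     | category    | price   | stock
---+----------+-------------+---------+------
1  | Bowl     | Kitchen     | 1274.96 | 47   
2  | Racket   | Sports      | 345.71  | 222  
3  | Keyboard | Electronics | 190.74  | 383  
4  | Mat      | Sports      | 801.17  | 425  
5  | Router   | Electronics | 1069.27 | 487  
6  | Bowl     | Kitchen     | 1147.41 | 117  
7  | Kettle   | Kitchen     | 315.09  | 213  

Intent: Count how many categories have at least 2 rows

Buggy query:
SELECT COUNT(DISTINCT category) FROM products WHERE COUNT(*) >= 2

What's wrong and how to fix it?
Bug: WHERE filters individual rows, not groups, so a group-level COUNT is invalid there

Fix: Group first with HAVING COUNT(*) >= 2, then COUNT the resulting groups

Corrected query:
SELECT COUNT(*) FROM (SELECT category FROM products GROUP BY category HAVING COUNT(*) >= 2)

Result:
COUNT(*)
--------
3       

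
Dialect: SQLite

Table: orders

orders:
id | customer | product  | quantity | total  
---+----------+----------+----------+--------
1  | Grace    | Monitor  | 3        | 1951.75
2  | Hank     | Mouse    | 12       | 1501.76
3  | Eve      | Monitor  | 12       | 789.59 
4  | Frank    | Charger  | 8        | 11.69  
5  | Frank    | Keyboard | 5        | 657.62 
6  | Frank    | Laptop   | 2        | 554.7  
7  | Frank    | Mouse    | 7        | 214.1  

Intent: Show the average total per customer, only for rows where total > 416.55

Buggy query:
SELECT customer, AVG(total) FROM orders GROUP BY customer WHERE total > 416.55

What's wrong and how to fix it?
Bug: WHERE cannot follow GROUP BY

Fix: Move the WHERE clause before GROUP BY

Corrected query:
SELECT customer, AVG(total) FROM orders WHERE total > 416.55 GROUP BY customer

Result:
customer | AVG(total)
---------+-----------
Eve      | 789.59    
Frank    | 606.16    
Grace    | 1951.75   
Hank     | 1501.76   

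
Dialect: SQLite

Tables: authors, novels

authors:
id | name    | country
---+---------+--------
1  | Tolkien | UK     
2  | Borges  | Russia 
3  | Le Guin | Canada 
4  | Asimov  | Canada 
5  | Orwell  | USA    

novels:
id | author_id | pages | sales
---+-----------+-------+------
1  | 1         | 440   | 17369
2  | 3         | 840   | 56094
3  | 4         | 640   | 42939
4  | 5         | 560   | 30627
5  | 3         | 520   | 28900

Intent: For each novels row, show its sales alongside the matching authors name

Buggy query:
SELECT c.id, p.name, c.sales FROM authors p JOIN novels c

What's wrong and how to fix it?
Bug: JOIN with no ON clause produces a cartesian product; every novels row pairs with every authors row

Fix: Specify the join condition linking the foreign key to the parent id

Corrected query:
SELECT c.id, p.name, c.sales FROM authors p JOIN novels c ON c.author_id = p.id

Result:
id | name    | sales
---+---------+------
1  | Tolkien | 17369
2  | Le Guin | 56094
3  | Asimov  | 42939
4  | Orwell  | 30627
5  | Le Guin | 28900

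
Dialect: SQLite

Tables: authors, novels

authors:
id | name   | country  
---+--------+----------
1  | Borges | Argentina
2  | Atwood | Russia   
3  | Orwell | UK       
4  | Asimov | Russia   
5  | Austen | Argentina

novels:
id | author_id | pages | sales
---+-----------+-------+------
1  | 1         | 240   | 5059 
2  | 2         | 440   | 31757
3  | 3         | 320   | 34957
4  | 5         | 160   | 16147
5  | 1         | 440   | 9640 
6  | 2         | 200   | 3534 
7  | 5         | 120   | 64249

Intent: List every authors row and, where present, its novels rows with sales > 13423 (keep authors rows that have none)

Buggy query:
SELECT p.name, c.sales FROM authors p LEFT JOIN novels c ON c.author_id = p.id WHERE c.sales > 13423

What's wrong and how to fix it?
Bug: Filtering c.sales in WHERE discards the NULL rows produced by LEFT JOIN, turning it into an inner join

Fix: Move the right-table condition into the ON clause so unmatched parents are kept

Corrected query:
SELECT p.name, c.sales FROM authors p LEFT JOIN novels c ON c.author_id = p.id AND c.sales > 13423

Result:
name   | sales
-------+------
Borges | NULL 
Atwood | 31757
Orwell | 34957
Asimov | NULL 
Austen | 16147
Austen | 64249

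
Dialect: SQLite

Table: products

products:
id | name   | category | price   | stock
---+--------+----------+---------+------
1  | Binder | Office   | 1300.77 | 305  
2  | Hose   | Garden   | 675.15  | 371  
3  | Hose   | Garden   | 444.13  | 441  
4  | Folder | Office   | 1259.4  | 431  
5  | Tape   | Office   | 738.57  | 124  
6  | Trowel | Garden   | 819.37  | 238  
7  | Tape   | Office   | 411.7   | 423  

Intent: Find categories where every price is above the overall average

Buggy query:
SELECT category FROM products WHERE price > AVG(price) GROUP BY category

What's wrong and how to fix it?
Bug: WHERE evaluates per row before aggregation, so AVG() is unavailable

Fix: Use a subquery for AVG and a HAVING MIN(...) filter so the condition holds for every row in the group

Corrected query:
SELECT category FROM products GROUP BY category HAVING MIN(price) > (SELECT AVG(price) FROM products)

Result:
(no rows)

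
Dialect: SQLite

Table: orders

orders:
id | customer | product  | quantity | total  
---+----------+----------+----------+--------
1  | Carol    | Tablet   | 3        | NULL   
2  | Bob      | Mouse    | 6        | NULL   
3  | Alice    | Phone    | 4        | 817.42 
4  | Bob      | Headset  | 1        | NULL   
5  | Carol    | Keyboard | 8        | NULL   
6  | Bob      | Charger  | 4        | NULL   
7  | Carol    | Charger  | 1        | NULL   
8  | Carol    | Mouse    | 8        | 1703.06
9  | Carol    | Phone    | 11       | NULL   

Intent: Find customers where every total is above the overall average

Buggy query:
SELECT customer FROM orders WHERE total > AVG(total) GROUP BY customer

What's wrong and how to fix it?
Bug: AVG() is an aggregate; it can't sit directly in WHERE

Fix: Compute the overall average in a scalar subquery and compare each group's MIN against it in HAVING

Corrected query:
SELECT customer FROM orders GROUP BY customer HAVING MIN(total) > (SELECT AVG(total) FROM orders)

Result:
customer
--------
Carol   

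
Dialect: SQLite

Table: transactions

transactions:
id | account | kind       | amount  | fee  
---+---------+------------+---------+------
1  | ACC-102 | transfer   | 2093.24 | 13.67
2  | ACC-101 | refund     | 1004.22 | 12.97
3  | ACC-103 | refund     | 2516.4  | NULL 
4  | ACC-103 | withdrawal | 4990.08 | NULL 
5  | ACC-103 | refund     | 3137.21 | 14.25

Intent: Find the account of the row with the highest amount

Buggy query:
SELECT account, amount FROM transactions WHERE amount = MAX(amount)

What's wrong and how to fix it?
Bug: MAX(amount) is an aggregate and cannot be used directly in WHERE

Fix: Wrap MAX in a scalar subquery so WHERE compares against a single value

Corrected query:
SELECT account, amount FROM transactions WHERE amount = (SELECT MAX(amount) FROM transactions)

Result:
account | amount 
--------+--------
ACC-103 | 4990.08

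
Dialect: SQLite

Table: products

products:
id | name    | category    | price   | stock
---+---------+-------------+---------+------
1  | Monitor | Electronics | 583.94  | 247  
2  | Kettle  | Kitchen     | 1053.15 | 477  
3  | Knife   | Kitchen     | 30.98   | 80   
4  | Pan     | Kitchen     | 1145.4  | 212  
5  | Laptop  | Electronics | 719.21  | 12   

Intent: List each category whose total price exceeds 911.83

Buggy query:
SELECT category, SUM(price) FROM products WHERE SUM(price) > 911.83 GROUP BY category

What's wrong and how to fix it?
Bug: WHERE runs before GROUP BY, so aggregates aren't available there

Fix: Use HAVING (which filters groups after aggregation) instead of WHERE

Corrected query:
SELECT category, SUM(price) FROM products GROUP BY category HAVING SUM(price) > 911.83

Result:
category    | SUM(price)
------------+-----------
Electronics | 1303.15   
Kitchen     | 2229.53   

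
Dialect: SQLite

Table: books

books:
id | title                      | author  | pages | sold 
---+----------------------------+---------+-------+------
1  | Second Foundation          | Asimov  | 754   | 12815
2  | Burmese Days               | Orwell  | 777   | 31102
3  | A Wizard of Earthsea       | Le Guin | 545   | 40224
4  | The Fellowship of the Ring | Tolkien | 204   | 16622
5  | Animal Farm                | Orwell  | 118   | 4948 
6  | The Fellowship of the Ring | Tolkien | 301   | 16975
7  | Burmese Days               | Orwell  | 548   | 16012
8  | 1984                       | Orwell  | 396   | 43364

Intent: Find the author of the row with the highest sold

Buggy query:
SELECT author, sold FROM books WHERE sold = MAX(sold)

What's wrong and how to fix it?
Bug: WHERE is evaluated per row; an aggregate over the whole table isn't defined there

Fix: Wrap MAX in a scalar subquery so WHERE compares against a single value

Corrected query:
SELECT author, sold FROM books WHERE sold = (SELECT MAX(sold) FROM books)

Result:
author | sold 
-------+------
Orwell | 43364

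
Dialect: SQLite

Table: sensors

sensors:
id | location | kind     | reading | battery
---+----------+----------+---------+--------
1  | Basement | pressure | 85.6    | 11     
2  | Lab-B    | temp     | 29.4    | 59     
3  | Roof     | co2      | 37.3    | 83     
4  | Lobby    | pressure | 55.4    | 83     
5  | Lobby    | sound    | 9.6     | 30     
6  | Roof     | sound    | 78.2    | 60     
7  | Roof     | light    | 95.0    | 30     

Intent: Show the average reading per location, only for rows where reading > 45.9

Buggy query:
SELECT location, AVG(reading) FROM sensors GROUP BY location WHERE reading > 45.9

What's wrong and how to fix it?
Bug: WHERE cannot follow GROUP BY

Fix: Move the WHERE clause before GROUP BY

Corrected query:
SELECT location, AVG(reading) FROM sensors WHERE reading > 45.9 GROUP BY location

Result:
location | AVG(reading)
---------+-------------
Basement | 85.6        
Lobby    | 55.4        
Roof     | 86.6        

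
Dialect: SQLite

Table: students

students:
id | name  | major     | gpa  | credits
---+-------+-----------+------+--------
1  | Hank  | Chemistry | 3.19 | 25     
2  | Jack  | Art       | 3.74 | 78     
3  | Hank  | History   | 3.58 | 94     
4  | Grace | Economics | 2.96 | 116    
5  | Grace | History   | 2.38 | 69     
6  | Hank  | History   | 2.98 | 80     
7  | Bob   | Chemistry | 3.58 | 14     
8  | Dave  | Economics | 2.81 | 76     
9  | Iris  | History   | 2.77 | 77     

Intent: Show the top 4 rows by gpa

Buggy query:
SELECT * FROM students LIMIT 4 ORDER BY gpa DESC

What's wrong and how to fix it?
Bug: ORDER BY cannot follow LIMIT; LIMIT is the final clause

Fix: Sort with ORDER BY, then apply LIMIT

Corrected query:
SELECT * FROM students ORDER BY gpa DESC LIMIT 4

Result:
id | name | major     | gpa  | credits
---+------+-----------+------+--------
2  | Jack | Art       | 3.74 | 78     
3  | Hank | History   | 3.58 | 94     
7  | Bob  | Chemistry | 3.58 | 14     
1  | Hank | Chemistry | 3.19 | 25     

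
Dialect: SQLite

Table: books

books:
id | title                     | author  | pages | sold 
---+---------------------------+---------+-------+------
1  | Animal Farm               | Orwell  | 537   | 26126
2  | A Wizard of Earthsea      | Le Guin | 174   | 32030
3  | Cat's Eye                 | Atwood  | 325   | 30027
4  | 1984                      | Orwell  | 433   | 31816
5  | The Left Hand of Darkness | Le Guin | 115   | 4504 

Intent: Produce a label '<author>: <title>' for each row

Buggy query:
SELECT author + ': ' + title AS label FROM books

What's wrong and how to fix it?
Bug: SQLite uses || for string concatenation; + coerces text to numbers (yielding 0)

Fix: Replace + with || to concatenate text

Corrected query:
SELECT author || ': ' || title AS label FROM books

Result:
label                             
----------------------------------
Orwell: Animal Farm               
Le Guin: A Wizard of Earthsea     
Atwood: Cat's Eye                 
Orwell: 1984                      
Le Guin: The Left Hand of Darkness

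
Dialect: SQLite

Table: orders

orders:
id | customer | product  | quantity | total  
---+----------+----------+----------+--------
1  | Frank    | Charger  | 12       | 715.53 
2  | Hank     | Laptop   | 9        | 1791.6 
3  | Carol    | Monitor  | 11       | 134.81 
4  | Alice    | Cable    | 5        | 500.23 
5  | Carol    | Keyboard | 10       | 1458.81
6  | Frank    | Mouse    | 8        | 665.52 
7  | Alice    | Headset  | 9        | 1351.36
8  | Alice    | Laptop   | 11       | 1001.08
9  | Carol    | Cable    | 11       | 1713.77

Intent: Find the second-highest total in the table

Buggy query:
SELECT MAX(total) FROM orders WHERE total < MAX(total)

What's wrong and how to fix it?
Bug: The inner MAX is an aggregate inside WHERE, which is not allowed

Fix: Compute the overall MAX in a subquery, then take MAX of rows below it

Corrected query:
SELECT MAX(total) FROM orders WHERE total < (SELECT MAX(total) FROM orders)

Result:
MAX(total)
----------
1713.77   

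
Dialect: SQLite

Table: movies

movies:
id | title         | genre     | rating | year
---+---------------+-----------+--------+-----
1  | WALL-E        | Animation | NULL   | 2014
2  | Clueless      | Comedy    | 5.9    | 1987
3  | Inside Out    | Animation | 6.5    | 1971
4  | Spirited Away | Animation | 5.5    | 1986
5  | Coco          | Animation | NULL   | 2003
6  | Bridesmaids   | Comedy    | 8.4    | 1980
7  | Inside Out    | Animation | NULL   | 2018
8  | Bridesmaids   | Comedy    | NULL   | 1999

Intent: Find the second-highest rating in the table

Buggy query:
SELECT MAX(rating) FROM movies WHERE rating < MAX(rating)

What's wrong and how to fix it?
Bug: The inner MAX is an aggregate inside WHERE, which is not allowed

Fix: Compute the overall MAX in a subquery, then take MAX of rows below it

Corrected query:
SELECT MAX(rating) FROM movies WHERE rating < (SELECT MAX(rating) FROM movies)

Result:
MAX(rating)
-----------
6.5        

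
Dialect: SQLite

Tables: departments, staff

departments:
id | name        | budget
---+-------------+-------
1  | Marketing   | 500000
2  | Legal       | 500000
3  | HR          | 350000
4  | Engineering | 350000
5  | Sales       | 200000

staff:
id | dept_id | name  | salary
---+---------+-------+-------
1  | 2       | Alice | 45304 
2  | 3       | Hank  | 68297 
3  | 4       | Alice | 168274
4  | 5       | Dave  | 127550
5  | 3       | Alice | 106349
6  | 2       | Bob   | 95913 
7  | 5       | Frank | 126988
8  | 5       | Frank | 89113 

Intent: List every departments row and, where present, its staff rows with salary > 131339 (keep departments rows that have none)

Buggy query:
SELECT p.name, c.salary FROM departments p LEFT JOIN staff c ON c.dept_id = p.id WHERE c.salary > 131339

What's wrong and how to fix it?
Bug: A WHERE condition on the right-hand table after LEFT JOIN drops unmatched parents

Fix: Move the right-table condition into the ON clause so unmatched parents are kept

Corrected query:
SELECT p.name, c.salary FROM departments p LEFT JOIN staff c ON c.dept_id = p.id AND c.salary > 131339

Result:
name        | salary
------------+-------
Marketing   | NULL  
Legal       | NULL  
HR          | NULL  
Engineering | 168274
Sales       | NULL  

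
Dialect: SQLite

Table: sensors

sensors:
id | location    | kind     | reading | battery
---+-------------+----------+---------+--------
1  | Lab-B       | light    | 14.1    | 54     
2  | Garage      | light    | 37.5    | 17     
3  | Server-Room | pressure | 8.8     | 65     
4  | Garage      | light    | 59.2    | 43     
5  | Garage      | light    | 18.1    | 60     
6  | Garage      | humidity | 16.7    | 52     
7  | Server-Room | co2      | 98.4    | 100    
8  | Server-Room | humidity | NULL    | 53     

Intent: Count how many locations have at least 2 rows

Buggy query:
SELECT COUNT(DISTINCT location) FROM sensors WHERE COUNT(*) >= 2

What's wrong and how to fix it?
Bug: WHERE filters individual rows, not groups, so a group-level COUNT is invalid there

Fix: Group first with HAVING COUNT(*) >= 2, then COUNT the resulting groups

Corrected query:
SELECT COUNT(*) FROM (SELECT location FROM sensors GROUP BY location HAVING COUNT(*) >= 2)

Result:
COUNT(*)
--------
2       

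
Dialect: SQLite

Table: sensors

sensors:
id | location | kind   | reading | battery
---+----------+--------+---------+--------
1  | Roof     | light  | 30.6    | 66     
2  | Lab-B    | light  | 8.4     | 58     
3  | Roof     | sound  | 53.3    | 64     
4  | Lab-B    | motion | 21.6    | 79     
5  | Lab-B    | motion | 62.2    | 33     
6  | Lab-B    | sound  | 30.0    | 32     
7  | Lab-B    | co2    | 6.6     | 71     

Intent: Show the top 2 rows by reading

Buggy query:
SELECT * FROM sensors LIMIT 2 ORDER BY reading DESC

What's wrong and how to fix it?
Bug: LIMIT must come after ORDER BY

Fix: Swap the clauses: ORDER BY first, then LIMIT

Corrected query:
SELECT * FROM sensors ORDER BY reading DESC LIMIT 2

Result:
id | location | kind   | reading | battery
---+----------+--------+---------+--------
5  | Lab-B    | motion | 62.2    | 33     
3  | Roof     | sound  | 53.3    | 64     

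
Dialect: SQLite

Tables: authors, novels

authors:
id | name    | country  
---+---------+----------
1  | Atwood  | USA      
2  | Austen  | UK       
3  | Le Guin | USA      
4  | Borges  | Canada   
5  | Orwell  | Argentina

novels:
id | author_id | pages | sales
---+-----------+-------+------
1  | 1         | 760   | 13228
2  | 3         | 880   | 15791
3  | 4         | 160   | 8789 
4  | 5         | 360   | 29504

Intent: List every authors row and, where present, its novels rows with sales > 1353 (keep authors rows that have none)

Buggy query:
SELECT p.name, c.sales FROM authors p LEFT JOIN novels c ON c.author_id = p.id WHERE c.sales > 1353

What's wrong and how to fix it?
Bug: Filtering c.sales in WHERE discards the NULL rows produced by LEFT JOIN, turning it into an inner join

Fix: Move the right-table condition into the ON clause so unmatched parents are kept

Corrected query:
SELECT p.name, c.sales FROM authors p LEFT JOIN novels c ON c.author_id = p.id AND c.sales > 1353

Result:
name    | sales
--------+------
Atwood  | 13228
Austen  | NULL 
Le Guin | 15791
Borges  | 8789 
Orwell  | 29504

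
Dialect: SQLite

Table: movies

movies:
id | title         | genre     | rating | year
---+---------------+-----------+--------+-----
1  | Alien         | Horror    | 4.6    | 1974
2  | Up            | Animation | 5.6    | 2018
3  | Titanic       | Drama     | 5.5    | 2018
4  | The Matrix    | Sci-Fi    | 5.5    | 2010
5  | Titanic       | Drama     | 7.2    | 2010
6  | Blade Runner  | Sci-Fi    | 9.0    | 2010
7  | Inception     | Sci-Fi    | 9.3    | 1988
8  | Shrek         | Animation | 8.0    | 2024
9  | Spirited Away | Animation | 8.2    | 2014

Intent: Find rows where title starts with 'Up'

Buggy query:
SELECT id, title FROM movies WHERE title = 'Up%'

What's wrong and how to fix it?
Bug: '=' compares the literal string including the % character; pattern matching needs LIKE

Fix: Replace '=' with LIKE so 'Up%' is treated as a pattern

Corrected query:
SELECT id, title FROM movies WHERE title LIKE 'Up%'

Result:
id | title
---+------
2  | Up   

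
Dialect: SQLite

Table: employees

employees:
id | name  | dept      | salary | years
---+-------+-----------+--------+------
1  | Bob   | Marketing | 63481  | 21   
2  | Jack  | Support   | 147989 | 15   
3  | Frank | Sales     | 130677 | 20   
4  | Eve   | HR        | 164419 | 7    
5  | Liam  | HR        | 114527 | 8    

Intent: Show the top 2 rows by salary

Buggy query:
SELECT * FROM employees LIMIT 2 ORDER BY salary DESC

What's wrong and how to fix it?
Bug: ORDER BY cannot follow LIMIT; LIMIT is the final clause

Fix: Sort with ORDER BY, then apply LIMIT

Corrected query:
SELECT * FROM employees ORDER BY salary DESC LIMIT 2

Result:
id | name | dept    | salary | years
---+------+---------+--------+------
4  | Eve  | HR      | 164419 | 7    
2  | Jack | Support | 147989 | 15   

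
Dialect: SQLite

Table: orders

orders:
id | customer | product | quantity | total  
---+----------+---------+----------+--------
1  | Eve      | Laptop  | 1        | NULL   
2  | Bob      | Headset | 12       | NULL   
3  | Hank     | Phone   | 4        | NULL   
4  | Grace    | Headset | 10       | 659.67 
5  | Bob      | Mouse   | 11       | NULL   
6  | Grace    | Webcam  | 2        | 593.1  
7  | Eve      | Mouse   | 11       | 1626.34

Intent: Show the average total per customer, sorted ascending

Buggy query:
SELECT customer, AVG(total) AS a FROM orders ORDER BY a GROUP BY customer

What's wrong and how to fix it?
Bug: ORDER BY appears before GROUP BY; SQL clause order requires GROUP BY first

Fix: Move ORDER BY to the end, after GROUP BY

Corrected query:
SELECT customer, AVG(total) AS a FROM orders GROUP BY customer ORDER BY a

Result:
customer | a      
---------+--------
Bob      | NULL   
Hank     | NULL   
Grace    | 626.385
Eve      | 1626.34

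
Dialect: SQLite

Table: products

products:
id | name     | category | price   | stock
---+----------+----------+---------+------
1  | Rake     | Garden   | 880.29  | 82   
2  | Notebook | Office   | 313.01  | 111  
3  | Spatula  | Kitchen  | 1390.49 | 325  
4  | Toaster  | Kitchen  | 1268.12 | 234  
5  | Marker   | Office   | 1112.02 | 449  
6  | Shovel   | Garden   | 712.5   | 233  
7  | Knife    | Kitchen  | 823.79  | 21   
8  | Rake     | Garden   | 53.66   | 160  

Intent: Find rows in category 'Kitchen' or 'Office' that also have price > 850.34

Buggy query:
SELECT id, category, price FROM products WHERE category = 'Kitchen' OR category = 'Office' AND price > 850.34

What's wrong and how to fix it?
Bug: Without parentheses, AND is evaluated before OR, so the price filter only applies to the 'Office' branch

Fix: Add parentheses around the OR so the AND applies to both alternatives

Corrected query:
SELECT id, category, price FROM products WHERE (category = 'Kitchen' OR category = 'Office') AND price > 850.34

Result:
id | category | price  
---+----------+--------
3  | Kitchen  | 1390.49
4  | Kitchen  | 1268.12
5  | Office   | 1112.02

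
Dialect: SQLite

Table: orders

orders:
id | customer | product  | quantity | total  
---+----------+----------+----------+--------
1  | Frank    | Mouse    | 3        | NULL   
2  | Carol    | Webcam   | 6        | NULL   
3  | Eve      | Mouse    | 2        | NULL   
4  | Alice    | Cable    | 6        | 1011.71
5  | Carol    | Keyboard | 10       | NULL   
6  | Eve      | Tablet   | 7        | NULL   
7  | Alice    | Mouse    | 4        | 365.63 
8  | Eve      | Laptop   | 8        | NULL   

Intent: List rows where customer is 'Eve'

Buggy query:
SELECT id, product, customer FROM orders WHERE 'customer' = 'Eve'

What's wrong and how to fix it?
Bug: 'customer' in single quotes is a string literal, not the column; the comparison is literal-vs-literal and never true

Fix: Reference the column as customer without single quotes

Corrected query:
SELECT id, product, customer FROM orders WHERE customer = 'Eve'

Result:
id | product | customer
---+---------+---------
3  | Mouse   | Eve     
6  | Tablet  | Eve     
8  | Laptop  | Eve     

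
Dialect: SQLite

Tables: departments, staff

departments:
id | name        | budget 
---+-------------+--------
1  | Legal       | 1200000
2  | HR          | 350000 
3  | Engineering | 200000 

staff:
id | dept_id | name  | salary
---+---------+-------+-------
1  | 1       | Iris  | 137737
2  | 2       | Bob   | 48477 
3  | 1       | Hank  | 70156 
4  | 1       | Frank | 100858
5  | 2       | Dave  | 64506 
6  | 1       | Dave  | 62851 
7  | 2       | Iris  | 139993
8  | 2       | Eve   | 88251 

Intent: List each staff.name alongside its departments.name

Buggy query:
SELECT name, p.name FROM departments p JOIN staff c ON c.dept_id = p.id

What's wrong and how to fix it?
Bug: 'name' exists in both joined tables, so the database can't tell which one is meant

Fix: Qualify the column with its table alias (c.name)

Corrected query:
SELECT c.name, p.name FROM departments p JOIN staff c ON c.dept_id = p.id

Result:
name  | name 
------+------
Iris  | Legal
Bob   | HR   
Hank  | Legal
Frank | Legal
Dave  | HR   
Dave  | Legal
Iris  | HR   
Eve   | HR   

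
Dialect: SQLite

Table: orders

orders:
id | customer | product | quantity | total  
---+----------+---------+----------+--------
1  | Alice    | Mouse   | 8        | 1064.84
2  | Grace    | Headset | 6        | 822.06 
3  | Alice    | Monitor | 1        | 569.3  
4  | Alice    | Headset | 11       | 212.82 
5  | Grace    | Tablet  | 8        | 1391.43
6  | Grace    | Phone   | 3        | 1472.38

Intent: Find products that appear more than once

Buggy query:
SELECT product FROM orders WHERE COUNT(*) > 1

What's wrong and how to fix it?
Bug: COUNT(*) is an aggregate and cannot be used in WHERE

Fix: Group first, then use HAVING for the count condition

Corrected query:
SELECT product FROM orders GROUP BY product HAVING COUNT(*) > 1

Result:
product
-------
Headset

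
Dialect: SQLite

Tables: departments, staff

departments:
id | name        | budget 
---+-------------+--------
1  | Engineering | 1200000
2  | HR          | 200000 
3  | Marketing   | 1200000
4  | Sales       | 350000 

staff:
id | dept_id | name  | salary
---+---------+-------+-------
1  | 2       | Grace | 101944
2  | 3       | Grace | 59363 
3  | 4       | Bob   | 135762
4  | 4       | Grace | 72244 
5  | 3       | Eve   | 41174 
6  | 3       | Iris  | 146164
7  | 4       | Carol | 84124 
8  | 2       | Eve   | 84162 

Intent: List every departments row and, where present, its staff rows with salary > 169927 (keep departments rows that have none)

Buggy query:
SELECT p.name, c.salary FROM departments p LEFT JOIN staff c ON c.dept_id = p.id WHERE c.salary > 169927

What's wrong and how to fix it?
Bug: A WHERE condition on the right-hand table after LEFT JOIN drops unmatched parents

Fix: Move the right-table condition into the ON clause so unmatched parents are kept

Corrected query:
SELECT p.name, c.salary FROM departments p LEFT JOIN staff c ON c.dept_id = p.id AND c.salary > 169927

Result:
name        | salary
------------+-------
Engineering | NULL  
HR          | NULL  
Marketing   | NULL  
Sales       | NULL  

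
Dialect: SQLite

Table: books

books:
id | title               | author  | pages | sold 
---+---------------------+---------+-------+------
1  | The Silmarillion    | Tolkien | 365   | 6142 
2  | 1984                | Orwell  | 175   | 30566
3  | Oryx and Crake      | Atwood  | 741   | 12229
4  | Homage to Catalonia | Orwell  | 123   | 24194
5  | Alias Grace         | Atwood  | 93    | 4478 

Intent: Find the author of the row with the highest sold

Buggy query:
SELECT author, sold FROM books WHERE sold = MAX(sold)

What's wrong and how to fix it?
Bug: WHERE is evaluated per row; an aggregate over the whole table isn't defined there

Fix: Use a subquery: WHERE sold = (SELECT MAX(sold) FROM books)

Corrected query:
SELECT author, sold FROM books WHERE sold = (SELECT MAX(sold) FROM books)

Result:
author | sold 
-------+------
Orwell | 30566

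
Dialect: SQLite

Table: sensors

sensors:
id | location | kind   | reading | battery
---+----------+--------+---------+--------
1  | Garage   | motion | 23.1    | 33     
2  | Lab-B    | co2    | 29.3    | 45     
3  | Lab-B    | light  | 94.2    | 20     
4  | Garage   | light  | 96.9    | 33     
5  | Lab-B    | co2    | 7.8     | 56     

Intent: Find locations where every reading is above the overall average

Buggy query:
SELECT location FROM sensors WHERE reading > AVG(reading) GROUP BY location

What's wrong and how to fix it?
Bug: AVG() is an aggregate; it can't sit directly in WHERE

Fix: Use a subquery for AVG and a HAVING MIN(...) filter so the condition holds for every row in the group

Corrected query:
SELECT location FROM sensors GROUP BY location HAVING MIN(reading) > (SELECT AVG(reading) FROM sensors)

Result:
(no rows)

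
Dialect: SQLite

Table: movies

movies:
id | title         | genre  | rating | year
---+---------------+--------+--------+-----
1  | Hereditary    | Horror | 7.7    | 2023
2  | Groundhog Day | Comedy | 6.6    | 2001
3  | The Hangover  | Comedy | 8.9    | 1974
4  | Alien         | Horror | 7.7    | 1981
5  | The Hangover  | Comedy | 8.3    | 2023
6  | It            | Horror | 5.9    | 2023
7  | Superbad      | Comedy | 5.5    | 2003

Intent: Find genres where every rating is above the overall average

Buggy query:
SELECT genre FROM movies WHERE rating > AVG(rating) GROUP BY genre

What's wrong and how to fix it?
Bug: AVG() is an aggregate; it can't sit directly in WHERE

Fix: Use a subquery for AVG and a HAVING MIN(...) filter so the condition holds for every row in the group

Corrected query:
SELECT genre FROM movies GROUP BY genre HAVING MIN(rating) > (SELECT AVG(rating) FROM movies)

Result:
(no rows)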